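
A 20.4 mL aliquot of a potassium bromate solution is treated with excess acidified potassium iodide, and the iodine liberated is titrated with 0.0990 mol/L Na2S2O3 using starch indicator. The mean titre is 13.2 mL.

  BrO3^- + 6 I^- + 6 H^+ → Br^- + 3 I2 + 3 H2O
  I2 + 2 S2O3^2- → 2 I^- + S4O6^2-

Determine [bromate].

0.0107 mol/L

n(S2O3^2-) = 0.0132 × 0.0990 = 1.31 × 10^-3 mol
n(I2) = n(S2O3^2-)/2 = 6.53 × 10^-4 mol
From the 1:3 ratio, n(BrO3^-) in the aliquot = 1/3 × 6.53 × 10^-4 = 2.18 × 10^-4 mol
[BrO3^-] = 2.18 × 10^-4 / 0.0204 = 0.0107 mol/L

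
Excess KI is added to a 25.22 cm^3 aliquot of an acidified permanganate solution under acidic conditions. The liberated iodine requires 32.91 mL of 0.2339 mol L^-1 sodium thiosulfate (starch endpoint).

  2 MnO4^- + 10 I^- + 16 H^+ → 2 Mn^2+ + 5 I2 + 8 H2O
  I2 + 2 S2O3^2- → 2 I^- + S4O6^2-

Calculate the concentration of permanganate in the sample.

0.06104 mol/L

n(S2O3^2-) = 0.03291 × 0.2339 = 7.698 × 10^-3 mol
n(I2) = n(S2O3^2-)/2 = 3.849 × 10^-3 mol
From the 2:5 ratio, n(MnO4^-) in the aliquot = 2/5 × 3.849 × 10^-3 = 1.540 × 10^-3 mol
[MnO4^-] = 1.540 × 10^-3 / 0.02522 = 0.06104 mol/L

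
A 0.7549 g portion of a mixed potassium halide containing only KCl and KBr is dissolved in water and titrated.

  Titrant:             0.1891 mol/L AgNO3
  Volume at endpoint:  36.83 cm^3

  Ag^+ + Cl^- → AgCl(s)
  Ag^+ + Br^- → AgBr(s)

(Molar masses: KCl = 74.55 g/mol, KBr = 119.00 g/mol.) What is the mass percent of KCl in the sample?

n(AgNO3) = 0.03683 × 0.1891 = 6.965 × 10^-3 mol
Let x = n(KCl), y = n(KBr).
Titrant: 1x + 1y = 6.965 × 10^-3;  mass: 74.55x + 119.00y = 0.7549
Solving, x = 1.662 × 10^-3 mol, y = 5.302 × 10^-3 mol
mass of KCl = 1.662 × 10^-3 × 74.55 = 0.1239 g
% KCl = 0.1239 / 0.7549 × 100 = 16.41 %

16.41 %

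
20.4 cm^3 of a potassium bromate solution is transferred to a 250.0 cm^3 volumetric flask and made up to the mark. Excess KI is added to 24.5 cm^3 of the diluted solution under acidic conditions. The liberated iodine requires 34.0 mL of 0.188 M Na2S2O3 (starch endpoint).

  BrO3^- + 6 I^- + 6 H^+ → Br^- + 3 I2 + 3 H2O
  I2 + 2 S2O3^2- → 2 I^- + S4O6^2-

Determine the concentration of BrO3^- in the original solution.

n(S2O3^2-) = 0.0340 × 0.188 = 6.39 × 10^-3 mol
n(I2) = n(S2O3^2-)/2 = 3.20 × 10^-3 mol
From the 1:3 ratio, n(BrO3^-) in the aliquot = 1/3 × 3.20 × 10^-3 = 1.07 × 10^-3 mol
[BrO3^-]_dilute = 1.07 × 10^-3 / 0.0245 = 0.0435 mol/L
[BrO3^-]_original = 0.0435 × 250.0/20.4 = 0.533 mol/L

0.533 M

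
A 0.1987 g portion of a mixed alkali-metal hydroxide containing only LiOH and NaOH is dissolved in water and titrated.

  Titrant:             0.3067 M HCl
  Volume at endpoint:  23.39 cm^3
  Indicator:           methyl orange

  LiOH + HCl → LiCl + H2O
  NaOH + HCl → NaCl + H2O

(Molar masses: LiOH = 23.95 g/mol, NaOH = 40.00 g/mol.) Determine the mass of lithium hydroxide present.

n(HCl) = 0.02339 × 0.3067 = 7.174 × 10^-3 mol
Let x = n(LiOH), y = n(NaOH).
Titrant: 1x + 1y = 7.174 × 10^-3;  mass: 23.95x + 40.00y = 0.1987
Solving, x = 5.498 × 10^-3 mol, y = 1.675 × 10^-3 mol
mass of LiOH = 5.498 × 10^-3 × 23.95 = 0.1317 g

0.1317 g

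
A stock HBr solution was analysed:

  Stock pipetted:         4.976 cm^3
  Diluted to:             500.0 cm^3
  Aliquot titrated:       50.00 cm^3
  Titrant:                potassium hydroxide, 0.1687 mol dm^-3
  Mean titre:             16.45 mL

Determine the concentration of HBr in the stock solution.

5.577 mol/L

HBr + KOH → KBr + H2O
n(KOH) = 0.01645 × 0.1687 = 2.775 × 10^-3 mol
n(HBr) in the aliquot = 2.775 × 10^-3 mol (1:1 ratio)
[HBr]_dilute = 2.775 × 10^-3 / 0.05000 = 0.05550 mol/L
Dilution factor = 500.0 / 4.976 = 100.5
[HBr]_stock = 0.05550 × 100.5 = 5.577 mol/L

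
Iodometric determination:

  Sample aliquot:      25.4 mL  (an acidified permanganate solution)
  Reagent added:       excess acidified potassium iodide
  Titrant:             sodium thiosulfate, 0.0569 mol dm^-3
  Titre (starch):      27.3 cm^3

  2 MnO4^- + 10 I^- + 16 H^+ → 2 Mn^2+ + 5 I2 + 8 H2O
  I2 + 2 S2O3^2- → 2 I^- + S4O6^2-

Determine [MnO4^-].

n(S2O3^2-) = 0.0273 × 0.0569 = 1.55 × 10^-3 mol
n(I2) = n(S2O3^2-)/2 = 7.77 × 10^-4 mol
From the 2:5 ratio, n(MnO4^-) in the aliquot = 2/5 × 7.77 × 10^-4 = 3.11 × 10^-4 mol
[MnO4^-] = 3.11 × 10^-4 / 0.0254 = 0.0122 mol/L

0.0122 mol/L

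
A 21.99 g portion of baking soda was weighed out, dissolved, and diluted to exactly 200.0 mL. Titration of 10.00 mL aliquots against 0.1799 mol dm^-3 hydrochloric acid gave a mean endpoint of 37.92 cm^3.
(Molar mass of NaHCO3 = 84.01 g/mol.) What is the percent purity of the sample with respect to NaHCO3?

NaHCO3 + HCl → NaCl + H2O + CO2
n(HCl) per titration = 0.03792 × 0.1799 = 6.822 × 10^-3 mol
n(NaHCO3) in each aliquot = 6.822 × 10^-3 mol (1:1 ratio)
n(NaHCO3) in the whole flask = 6.822 × 10^-3 × 200.0/10.00 = 0.1364 mol
mass of NaHCO3 = 0.1364 × 84.01 = 11.46 g
% NaHCO3 = 11.46 / 21.99 × 100 = 52.12 %

52.12 %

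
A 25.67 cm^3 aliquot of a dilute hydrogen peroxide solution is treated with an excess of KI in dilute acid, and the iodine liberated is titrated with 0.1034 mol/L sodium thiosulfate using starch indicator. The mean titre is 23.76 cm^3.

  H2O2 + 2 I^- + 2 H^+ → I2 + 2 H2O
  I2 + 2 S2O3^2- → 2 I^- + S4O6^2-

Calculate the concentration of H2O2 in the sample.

n(S2O3^2-) = 0.02376 × 0.1034 = 2.457 × 10^-3 mol
n(I2) = n(S2O3^2-)/2 = 1.228 × 10^-3 mol
n(H2O2) in the aliquot = 1.228 × 10^-3 mol (1:1 ratio)
[H2O2] = 1.228 × 10^-3 / 0.02567 = 0.04785 mol/L

0.04785 mol/L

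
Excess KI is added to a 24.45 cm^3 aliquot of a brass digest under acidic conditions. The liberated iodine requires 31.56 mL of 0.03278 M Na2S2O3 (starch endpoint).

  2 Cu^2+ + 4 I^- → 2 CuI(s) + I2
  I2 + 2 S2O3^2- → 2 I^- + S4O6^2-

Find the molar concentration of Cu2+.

0.04231 M

n(S2O3^2-) = 0.03156 × 0.03278 = 1.035 × 10^-3 mol
n(I2) = n(S2O3^2-)/2 = 5.173 × 10^-4 mol
From the 2:1 ratio, n(Cu2+) in the aliquot = 2/1 × 5.173 × 10^-4 = 1.035 × 10^-3 mol
[Cu2+] = 1.035 × 10^-3 / 0.02445 = 0.04231 mol/L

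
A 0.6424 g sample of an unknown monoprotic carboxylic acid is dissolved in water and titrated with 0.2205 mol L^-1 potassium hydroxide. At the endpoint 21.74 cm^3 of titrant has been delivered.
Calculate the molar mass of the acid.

134.0 g/mol

n(KOH) = 0.02174 L × 0.2205 mol/L = 4.794 × 10^-3 mol
n(HA) = 4.794 × 10^-3 mol (1:1 ratio)
M = m / n = 0.6424 g / 4.794 × 10^-3 mol = 134.0 g/mol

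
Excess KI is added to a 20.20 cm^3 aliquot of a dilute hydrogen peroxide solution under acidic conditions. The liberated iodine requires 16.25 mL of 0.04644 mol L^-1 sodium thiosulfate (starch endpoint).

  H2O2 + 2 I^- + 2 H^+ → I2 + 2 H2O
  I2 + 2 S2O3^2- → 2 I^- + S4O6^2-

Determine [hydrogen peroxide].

0.01868 mol/L

n(S2O3^2-) = 0.01625 × 0.04644 = 7.546 × 10^-4 mol
n(I2) = n(S2O3^2-)/2 = 3.773 × 10^-4 mol
n(H2O2) in the aliquot = 3.773 × 10^-4 mol (1:1 ratio)
[H2O2] = 3.773 × 10^-4 / 0.02020 = 0.01868 mol/L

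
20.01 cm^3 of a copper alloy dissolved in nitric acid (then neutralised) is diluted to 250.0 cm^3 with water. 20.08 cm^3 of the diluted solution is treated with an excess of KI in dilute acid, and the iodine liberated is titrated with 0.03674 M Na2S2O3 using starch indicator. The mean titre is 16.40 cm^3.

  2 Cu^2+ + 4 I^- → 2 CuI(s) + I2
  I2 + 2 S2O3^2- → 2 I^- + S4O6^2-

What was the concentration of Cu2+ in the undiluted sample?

n(S2O3^2-) = 0.01640 × 0.03674 = 6.025 × 10^-4 mol
n(I2) = n(S2O3^2-)/2 = 3.013 × 10^-4 mol
From the 2:1 ratio, n(Cu2+) in the aliquot = 2/1 × 3.013 × 10^-4 = 6.025 × 10^-4 mol
[Cu2+]_dilute = 6.025 × 10^-4 / 0.02008 = 0.03001 mol/L
[Cu2+]_original = 0.03001 × 250.0/20.01 = 0.3749 mol/L

0.3749 M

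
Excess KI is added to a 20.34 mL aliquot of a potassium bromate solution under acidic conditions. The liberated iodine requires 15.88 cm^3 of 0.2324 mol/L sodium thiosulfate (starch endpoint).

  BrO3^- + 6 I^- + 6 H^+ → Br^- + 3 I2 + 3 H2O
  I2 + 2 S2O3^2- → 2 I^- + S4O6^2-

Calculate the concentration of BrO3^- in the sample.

0.03024 mol/L

n(S2O3^2-) = 0.01588 × 0.2324 = 3.691 × 10^-3 mol
n(I2) = n(S2O3^2-)/2 = 1.845 × 10^-3 mol
From the 1:3 ratio, n(BrO3^-) in the aliquot = 1/3 × 1.845 × 10^-3 = 6.151 × 10^-4 mol
[BrO3^-] = 6.151 × 10^-4 / 0.02034 = 0.03024 mol/L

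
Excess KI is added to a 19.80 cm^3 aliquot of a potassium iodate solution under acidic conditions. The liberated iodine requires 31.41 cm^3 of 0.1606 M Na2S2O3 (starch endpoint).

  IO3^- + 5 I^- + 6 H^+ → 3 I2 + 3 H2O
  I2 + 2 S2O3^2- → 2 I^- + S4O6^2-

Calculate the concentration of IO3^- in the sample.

n(S2O3^2-) = 0.03141 × 0.1606 = 5.044 × 10^-3 mol
n(I2) = n(S2O3^2-)/2 = 2.522 × 10^-3 mol
From the 1:3 ratio, n(IO3^-) in the aliquot = 1/3 × 2.522 × 10^-3 = 8.407 × 10^-4 mol
[IO3^-] = 8.407 × 10^-4 / 0.01980 = 0.04246 mol/L

0.04246 M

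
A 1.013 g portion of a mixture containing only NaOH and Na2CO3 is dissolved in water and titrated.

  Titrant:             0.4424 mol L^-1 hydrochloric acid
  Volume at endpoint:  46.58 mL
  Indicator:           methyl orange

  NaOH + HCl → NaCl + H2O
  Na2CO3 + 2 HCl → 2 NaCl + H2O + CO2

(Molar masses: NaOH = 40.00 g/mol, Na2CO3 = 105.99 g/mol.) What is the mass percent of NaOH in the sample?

n(HCl) = 0.04658 × 0.4424 = 0.02061 mol
Let x = n(NaOH), y = n(Na2CO3).
Titrant: 1x + 2y = 0.02061;  mass: 40.00x + 105.99y = 1.013
Solving, x = 6.084 × 10^-3 mol, y = 7.261 × 10^-3 mol
mass of NaOH = 6.084 × 10^-3 × 40.00 = 0.2434 g
% NaOH = 0.2434 / 1.013 × 100 = 24.03 %

24.03 %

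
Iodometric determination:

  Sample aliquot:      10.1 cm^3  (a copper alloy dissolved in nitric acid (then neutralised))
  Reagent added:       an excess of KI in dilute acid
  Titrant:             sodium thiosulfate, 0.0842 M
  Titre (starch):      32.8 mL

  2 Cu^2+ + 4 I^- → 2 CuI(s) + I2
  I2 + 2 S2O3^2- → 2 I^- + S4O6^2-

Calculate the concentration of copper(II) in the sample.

n(S2O3^2-) = 0.0328 × 0.0842 = 2.76 × 10^-3 mol
n(I2) = n(S2O3^2-)/2 = 1.38 × 10^-3 mol
From the 2:1 ratio, n(Cu2+) in the aliquot = 2/1 × 1.38 × 10^-3 = 2.76 × 10^-3 mol
[Cu2+] = 2.76 × 10^-3 / 0.0101 = 0.273 mol/L

0.273 M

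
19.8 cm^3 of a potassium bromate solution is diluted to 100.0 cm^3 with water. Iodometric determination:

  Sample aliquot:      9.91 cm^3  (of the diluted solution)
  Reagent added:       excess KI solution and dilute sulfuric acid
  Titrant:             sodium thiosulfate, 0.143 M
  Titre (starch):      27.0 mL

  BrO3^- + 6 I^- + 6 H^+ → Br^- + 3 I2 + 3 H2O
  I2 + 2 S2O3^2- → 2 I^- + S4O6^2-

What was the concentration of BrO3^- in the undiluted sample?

n(S2O3^2-) = 0.0270 × 0.143 = 3.86 × 10^-3 mol
n(I2) = n(S2O3^2-)/2 = 1.93 × 10^-3 mol
From the 1:3 ratio, n(BrO3^-) in the aliquot = 1/3 × 1.93 × 10^-3 = 6.43 × 10^-4 mol
[BrO3^-]_dilute = 6.43 × 10^-4 / 0.00991 = 0.0649 mol/L
[BrO3^-]_original = 0.0649 × 100.0/19.8 = 0.328 mol/L

0.328 M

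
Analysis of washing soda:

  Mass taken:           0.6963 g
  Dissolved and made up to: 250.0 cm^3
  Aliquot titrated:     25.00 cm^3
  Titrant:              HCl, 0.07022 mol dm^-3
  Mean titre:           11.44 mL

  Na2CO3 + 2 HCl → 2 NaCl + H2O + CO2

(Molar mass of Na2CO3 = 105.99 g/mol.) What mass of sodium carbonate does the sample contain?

n(HCl) per titration = 0.01144 × 0.07022 = 8.033 × 10^-4 mol
From the 1:2 ratio, n(Na2CO3) in each aliquot = 1/2 × 8.033 × 10^-4 = 4.017 × 10^-4 mol
n(Na2CO3) in the whole flask = 4.017 × 10^-4 × 250.0/25.00 = 4.017 × 10^-3 mol
mass of Na2CO3 = 4.017 × 10^-3 × 105.99 = 0.4257 g

0.4257 g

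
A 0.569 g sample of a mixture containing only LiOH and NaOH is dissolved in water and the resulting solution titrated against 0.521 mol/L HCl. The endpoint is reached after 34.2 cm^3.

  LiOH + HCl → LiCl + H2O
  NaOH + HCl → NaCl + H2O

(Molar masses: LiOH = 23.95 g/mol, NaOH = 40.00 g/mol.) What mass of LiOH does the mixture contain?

n(HCl) = 0.0342 × 0.521 = 0.0178 mol
Let x = n(LiOH), y = n(NaOH).
Titrant: 1x + 1y = 0.0178;  mass: 23.95x + 40.00y = 0.569
Solving, x = 8.96 × 10^-3 mol, y = 8.86 × 10^-3 mol
mass of LiOH = 8.96 × 10^-3 × 23.95 = 0.214 g

0.214 g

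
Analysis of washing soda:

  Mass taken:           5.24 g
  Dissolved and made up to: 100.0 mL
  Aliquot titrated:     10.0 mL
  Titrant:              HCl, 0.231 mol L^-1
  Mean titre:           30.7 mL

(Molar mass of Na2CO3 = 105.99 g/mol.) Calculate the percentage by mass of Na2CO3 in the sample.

Na2CO3 + 2 HCl → 2 NaCl + H2O + CO2
n(HCl) per titration = 0.0307 × 0.231 = 7.09 × 10^-3 mol
From the 1:2 ratio, n(Na2CO3) in each aliquot = 1/2 × 7.09 × 10^-3 = 3.55 × 10^-3 mol
n(Na2CO3) in the whole flask = 3.55 × 10^-3 × 100.0/10.0 = 0.0355 mol
mass of Na2CO3 = 0.0355 × 105.99 = 3.76 g
% Na2CO3 = 3.76 / 5.24 × 100 = 71.7 %

71.7 %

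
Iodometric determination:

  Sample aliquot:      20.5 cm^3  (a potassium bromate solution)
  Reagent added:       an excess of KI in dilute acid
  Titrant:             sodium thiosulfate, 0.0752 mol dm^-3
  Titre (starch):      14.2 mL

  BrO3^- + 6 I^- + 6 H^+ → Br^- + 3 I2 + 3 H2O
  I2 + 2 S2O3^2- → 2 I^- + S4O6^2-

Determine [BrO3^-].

n(S2O3^2-) = 0.0142 × 0.0752 = 1.07 × 10^-3 mol
n(I2) = n(S2O3^2-)/2 = 5.34 × 10^-4 mol
From the 1:3 ratio, n(BrO3^-) in the aliquot = 1/3 × 5.34 × 10^-4 = 1.78 × 10^-4 mol
[BrO3^-] = 1.78 × 10^-4 / 0.0205 = 0.00868 mol/L

0.00868 mol/L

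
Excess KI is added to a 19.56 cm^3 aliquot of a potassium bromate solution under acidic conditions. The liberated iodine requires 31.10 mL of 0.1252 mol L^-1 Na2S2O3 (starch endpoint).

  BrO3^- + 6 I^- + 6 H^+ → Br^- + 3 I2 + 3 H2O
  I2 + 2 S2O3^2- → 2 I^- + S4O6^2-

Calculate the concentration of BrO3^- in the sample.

0.03318 mol/L

n(S2O3^2-) = 0.03110 × 0.1252 = 3.894 × 10^-3 mol
n(I2) = n(S2O3^2-)/2 = 1.947 × 10^-3 mol
From the 1:3 ratio, n(BrO3^-) in the aliquot = 1/3 × 1.947 × 10^-3 = 6.490 × 10^-4 mol
[BrO3^-] = 6.490 × 10^-4 / 0.01956 = 0.03318 mol/L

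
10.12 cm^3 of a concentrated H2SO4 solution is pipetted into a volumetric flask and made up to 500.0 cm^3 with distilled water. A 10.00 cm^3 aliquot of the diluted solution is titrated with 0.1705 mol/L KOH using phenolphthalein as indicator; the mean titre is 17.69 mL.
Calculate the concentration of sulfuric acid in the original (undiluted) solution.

H2SO4 + 2 KOH → K2SO4 + 2 H2O
n(KOH) = 0.01769 × 0.1705 = 3.016 × 10^-3 mol
From the 1:2 ratio, n(H2SO4) in the aliquot = 1/2 × 3.016 × 10^-3 = 1.508 × 10^-3 mol
[H2SO4]_dilute = 1.508 × 10^-3 / 0.01000 = 0.1508 mol/L
Dilution factor = 500.0 / 10.12 = 49.41
[H2SO4]_stock = 0.1508 × 49.41 = 7.451 mol/L

7.451 mol/L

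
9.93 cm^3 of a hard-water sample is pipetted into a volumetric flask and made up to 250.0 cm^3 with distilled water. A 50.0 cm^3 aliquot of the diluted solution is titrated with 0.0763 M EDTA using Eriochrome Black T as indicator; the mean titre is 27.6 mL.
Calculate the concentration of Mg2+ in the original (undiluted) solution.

1.06 M

Mg^2+ + EDTA^4- → [Mg(EDTA)]^2-
n(EDTA) = 0.0276 × 0.0763 = 2.11 × 10^-3 mol
n(Mg2+) in the aliquot = 2.11 × 10^-3 mol (1:1 ratio)
[Mg2+]_dilute = 2.11 × 10^-3 / 0.0500 = 0.0421 mol/L
Dilution factor = 250.0 / 9.93 = 25.18
[Mg2+]_stock = 0.0421 × 25.18 = 1.06 mol/L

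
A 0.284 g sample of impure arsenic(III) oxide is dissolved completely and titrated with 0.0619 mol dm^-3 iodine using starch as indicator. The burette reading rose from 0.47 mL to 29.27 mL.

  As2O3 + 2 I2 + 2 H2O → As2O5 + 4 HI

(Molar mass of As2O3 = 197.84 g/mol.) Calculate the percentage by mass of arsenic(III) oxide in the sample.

62.1 %

n(I2) = 0.0288 L × 0.0619 mol/L = 1.78 × 10^-3 mol
From the 1:2 ratio, n(As2O3) = 1/2 × 1.78 × 10^-3 = 8.91 × 10^-4 mol
mass of As2O3 = 8.91 × 10^-4 × 197.84 g/mol = 0.176 g
% As2O3 = 0.176 / 0.284 × 100 = 62.1 %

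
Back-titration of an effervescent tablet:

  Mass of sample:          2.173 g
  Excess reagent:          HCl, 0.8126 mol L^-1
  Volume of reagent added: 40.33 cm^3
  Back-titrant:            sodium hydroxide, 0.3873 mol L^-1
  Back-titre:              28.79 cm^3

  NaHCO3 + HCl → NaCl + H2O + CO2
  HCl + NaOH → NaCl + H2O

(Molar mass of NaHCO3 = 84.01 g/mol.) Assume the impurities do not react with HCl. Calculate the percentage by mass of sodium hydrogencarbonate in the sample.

83.59 %

n(HCl) added = 0.04033 × 0.8126 = 0.03277 mol
n(NaOH) used in back-titration = 0.02879 × 0.3873 = 0.01115 mol
n(HCl) left over = 0.01115 mol (1:1 ratio)
n(HCl) consumed by analyte = 0.03277 − 0.01115 = 0.02162 mol
n(NaHCO3) = 0.02162 mol (1:1 ratio)
mass of NaHCO3 = 0.02162 × 84.01 = 1.816 g
% NaHCO3 = 1.816 / 2.173 × 100 = 83.59 %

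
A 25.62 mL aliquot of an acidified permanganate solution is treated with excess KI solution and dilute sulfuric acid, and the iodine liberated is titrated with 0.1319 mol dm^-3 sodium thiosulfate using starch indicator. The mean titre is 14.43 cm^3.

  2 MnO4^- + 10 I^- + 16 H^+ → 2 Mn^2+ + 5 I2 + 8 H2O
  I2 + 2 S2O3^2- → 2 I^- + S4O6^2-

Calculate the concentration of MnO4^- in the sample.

0.01486 mol/L

n(S2O3^2-) = 0.01443 × 0.1319 = 1.903 × 10^-3 mol
n(I2) = n(S2O3^2-)/2 = 9.517 × 10^-4 mol
From the 2:5 ratio, n(MnO4^-) in the aliquot = 2/5 × 9.517 × 10^-4 = 3.807 × 10^-4 mol
[MnO4^-] = 3.807 × 10^-4 / 0.02562 = 0.01486 mol/L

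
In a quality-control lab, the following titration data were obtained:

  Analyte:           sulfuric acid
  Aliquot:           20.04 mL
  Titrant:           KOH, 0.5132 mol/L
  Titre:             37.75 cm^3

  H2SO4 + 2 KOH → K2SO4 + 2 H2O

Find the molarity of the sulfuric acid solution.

0.4834 mol/L

n(KOH) = 0.03775 L × 0.5132 mol/L = 0.01937 mol
From the 1:2 mole ratio, n(H2SO4) = 1/2 × 0.01937 = 9.687 × 10^-3 mol
[H2SO4] = 9.687 × 10^-3 mol / 0.02004 L = 0.4834 mol/L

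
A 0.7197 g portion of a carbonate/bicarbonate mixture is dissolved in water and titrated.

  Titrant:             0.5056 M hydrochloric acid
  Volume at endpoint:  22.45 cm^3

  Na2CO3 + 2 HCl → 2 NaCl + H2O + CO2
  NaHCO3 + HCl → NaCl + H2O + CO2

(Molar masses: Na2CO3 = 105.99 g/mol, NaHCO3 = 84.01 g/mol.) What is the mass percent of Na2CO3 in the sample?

55.53 %

n(HCl) = 0.02245 × 0.5056 = 0.01135 mol
Let x = n(Na2CO3), y = n(NaHCO3).
Titrant: 2x + 1y = 0.01135;  mass: 105.99x + 84.01y = 0.7197
Solving, x = 3.770 × 10^-3 mol, y = 3.810 × 10^-3 mol
mass of Na2CO3 = 3.770 × 10^-3 × 105.99 = 0.3996 g
% Na2CO3 = 0.3996 / 0.7197 × 100 = 55.53 %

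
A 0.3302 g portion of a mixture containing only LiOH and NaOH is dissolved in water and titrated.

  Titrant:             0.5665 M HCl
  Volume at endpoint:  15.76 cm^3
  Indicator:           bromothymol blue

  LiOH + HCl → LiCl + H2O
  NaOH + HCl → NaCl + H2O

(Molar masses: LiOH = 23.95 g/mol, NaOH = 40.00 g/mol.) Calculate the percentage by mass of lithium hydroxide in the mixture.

12.17 %

n(HCl) = 0.01576 × 0.5665 = 8.928 × 10^-3 mol
Let x = n(LiOH), y = n(NaOH).
Titrant: 1x + 1y = 8.928 × 10^-3;  mass: 23.95x + 40.00y = 0.3302
Solving, x = 1.677 × 10^-3 mol, y = 7.251 × 10^-3 mol
mass of LiOH = 1.677 × 10^-3 × 23.95 = 0.04017 g
% LiOH = 0.04017 / 0.3302 × 100 = 12.17 %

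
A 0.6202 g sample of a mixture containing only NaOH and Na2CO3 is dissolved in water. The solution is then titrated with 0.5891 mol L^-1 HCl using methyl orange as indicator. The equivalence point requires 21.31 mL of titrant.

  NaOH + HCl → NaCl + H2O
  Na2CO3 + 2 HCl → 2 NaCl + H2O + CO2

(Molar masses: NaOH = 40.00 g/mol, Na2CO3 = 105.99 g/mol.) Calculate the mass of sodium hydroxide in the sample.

0.1388 g

n(HCl) = 0.02131 × 0.5891 = 0.01255 mol
Let x = n(NaOH), y = n(Na2CO3).
Titrant: 1x + 2y = 0.01255;  mass: 40.00x + 105.99y = 0.6202
Solving, x = 3.469 × 10^-3 mol, y = 4.542 × 10^-3 mol
mass of NaOH = 3.469 × 10^-3 × 40.00 = 0.1388 g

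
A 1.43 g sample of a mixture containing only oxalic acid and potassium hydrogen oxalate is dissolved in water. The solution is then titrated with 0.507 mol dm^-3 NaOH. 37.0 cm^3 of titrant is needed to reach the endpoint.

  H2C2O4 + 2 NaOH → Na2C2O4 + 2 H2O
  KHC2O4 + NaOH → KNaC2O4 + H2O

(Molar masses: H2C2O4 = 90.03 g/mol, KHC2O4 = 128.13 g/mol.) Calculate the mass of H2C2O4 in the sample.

n(NaOH) = 0.0370 × 0.507 = 0.0188 mol
Let x = n(H2C2O4), y = n(KHC2O4).
Titrant: 2x + 1y = 0.0188;  mass: 90.03x + 128.13y = 1.43
Solving, x = 5.86 × 10^-3 mol, y = 7.05 × 10^-3 mol
mass of H2C2O4 = 5.86 × 10^-3 × 90.03 = 0.527 g

0.527 g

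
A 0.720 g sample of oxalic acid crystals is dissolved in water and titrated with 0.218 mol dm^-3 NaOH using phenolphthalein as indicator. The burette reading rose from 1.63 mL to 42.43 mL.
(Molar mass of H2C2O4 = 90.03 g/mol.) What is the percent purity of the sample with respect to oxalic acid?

55.6 %

H2C2O4 + 2 NaOH → Na2C2O4 + 2 H2O
n(NaOH) = 0.0408 L × 0.218 mol/L = 8.89 × 10^-3 mol
From the 1:2 ratio, n(H2C2O4) = 1/2 × 8.89 × 10^-3 = 4.45 × 10^-3 mol
mass of H2C2O4 = 4.45 × 10^-3 × 90.03 g/mol = 0.400 g
% H2C2O4 = 0.400 / 0.720 × 100 = 55.6 %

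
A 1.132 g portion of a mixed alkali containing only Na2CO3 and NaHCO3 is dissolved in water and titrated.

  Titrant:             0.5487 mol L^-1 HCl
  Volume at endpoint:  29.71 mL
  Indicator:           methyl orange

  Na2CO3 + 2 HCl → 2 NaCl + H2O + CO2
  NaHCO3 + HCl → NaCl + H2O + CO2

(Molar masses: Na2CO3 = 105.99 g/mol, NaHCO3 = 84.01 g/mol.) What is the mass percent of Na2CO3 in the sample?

35.85 %

n(HCl) = 0.02971 × 0.5487 = 0.01630 mol
Let x = n(Na2CO3), y = n(NaHCO3).
Titrant: 2x + 1y = 0.01630;  mass: 105.99x + 84.01y = 1.132
Solving, x = 3.829 × 10^-3 mol, y = 8.644 × 10^-3 mol
mass of Na2CO3 = 3.829 × 10^-3 × 105.99 = 0.4058 g
% Na2CO3 = 0.4058 / 1.132 × 100 = 35.85 %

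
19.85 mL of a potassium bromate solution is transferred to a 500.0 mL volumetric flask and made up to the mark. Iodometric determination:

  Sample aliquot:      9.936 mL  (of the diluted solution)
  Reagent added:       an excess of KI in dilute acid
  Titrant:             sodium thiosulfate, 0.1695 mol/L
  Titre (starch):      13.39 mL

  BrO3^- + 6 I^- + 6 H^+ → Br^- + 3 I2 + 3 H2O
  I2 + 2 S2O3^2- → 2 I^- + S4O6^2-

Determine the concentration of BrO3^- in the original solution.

n(S2O3^2-) = 0.01339 × 0.1695 = 2.270 × 10^-3 mol
n(I2) = n(S2O3^2-)/2 = 1.135 × 10^-3 mol
From the 1:3 ratio, n(BrO3^-) in the aliquot = 1/3 × 1.135 × 10^-3 = 3.783 × 10^-4 mol
[BrO3^-]_dilute = 3.783 × 10^-4 / 0.009936 = 0.03807 mol/L
[BrO3^-]_original = 0.03807 × 500.0/19.85 = 0.9590 mol/L

0.9590 mol/L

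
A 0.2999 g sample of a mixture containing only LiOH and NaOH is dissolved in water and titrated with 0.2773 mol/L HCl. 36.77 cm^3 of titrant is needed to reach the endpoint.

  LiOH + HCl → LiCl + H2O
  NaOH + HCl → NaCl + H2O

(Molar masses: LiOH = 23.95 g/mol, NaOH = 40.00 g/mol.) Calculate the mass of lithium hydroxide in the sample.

0.1611 g

n(HCl) = 0.03677 × 0.2773 = 0.01020 mol
Let x = n(LiOH), y = n(NaOH).
Titrant: 1x + 1y = 0.01020;  mass: 23.95x + 40.00y = 0.2999
Solving, x = 6.726 × 10^-3 mol, y = 3.470 × 10^-3 mol
mass of LiOH = 6.726 × 10^-3 × 23.95 = 0.1611 g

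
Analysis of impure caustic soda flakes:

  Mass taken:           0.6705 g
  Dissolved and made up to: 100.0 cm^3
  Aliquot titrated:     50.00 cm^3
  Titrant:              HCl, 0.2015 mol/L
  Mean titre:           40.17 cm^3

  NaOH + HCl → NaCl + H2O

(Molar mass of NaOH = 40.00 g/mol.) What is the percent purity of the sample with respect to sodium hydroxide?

96.58 %

n(HCl) per titration = 0.04017 × 0.2015 = 8.094 × 10^-3 mol
n(NaOH) in each aliquot = 8.094 × 10^-3 mol (1:1 ratio)
n(NaOH) in the whole flask = 8.094 × 10^-3 × 100.0/50.00 = 0.01619 mol
mass of NaOH = 0.01619 × 40.00 = 0.6475 g
% NaOH = 0.6475 / 0.6705 × 100 = 96.58 %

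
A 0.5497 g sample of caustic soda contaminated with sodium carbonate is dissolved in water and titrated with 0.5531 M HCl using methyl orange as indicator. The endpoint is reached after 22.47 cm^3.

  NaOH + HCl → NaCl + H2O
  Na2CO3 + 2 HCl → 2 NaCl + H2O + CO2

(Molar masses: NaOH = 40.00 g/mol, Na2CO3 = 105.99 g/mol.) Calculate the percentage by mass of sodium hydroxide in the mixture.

n(HCl) = 0.02247 × 0.5531 = 0.01243 mol
Let x = n(NaOH), y = n(Na2CO3).
Titrant: 1x + 2y = 0.01243;  mass: 40.00x + 105.99y = 0.5497
Solving, x = 8.382 × 10^-3 mol, y = 2.023 × 10^-3 mol
mass of NaOH = 8.382 × 10^-3 × 40.00 = 0.3353 g
% NaOH = 0.3353 / 0.5497 × 100 = 61.00 %

61.00 %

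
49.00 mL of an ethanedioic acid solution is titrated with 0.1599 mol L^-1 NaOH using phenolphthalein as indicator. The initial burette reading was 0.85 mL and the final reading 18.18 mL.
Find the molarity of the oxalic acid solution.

0.02828 mol/L

H2C2O4 + 2 NaOH → Na2C2O4 + 2 H2O
n(NaOH) = 0.01733 L × 0.1599 mol/L = 2.771 × 10^-3 mol
From the 1:2 mole ratio, n(H2C2O4) = 1/2 × 2.771 × 10^-3 = 1.386 × 10^-3 mol
[H2C2O4] = 1.386 × 10^-3 mol / 0.04900 L = 0.02828 mol/L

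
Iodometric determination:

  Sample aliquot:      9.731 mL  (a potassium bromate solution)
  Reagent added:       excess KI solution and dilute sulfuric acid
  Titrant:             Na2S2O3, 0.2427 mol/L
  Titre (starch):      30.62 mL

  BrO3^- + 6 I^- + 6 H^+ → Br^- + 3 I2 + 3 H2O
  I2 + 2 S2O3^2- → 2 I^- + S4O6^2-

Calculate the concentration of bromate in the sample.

n(S2O3^2-) = 0.03062 × 0.2427 = 7.431 × 10^-3 mol
n(I2) = n(S2O3^2-)/2 = 3.716 × 10^-3 mol
From the 1:3 ratio, n(BrO3^-) in the aliquot = 1/3 × 3.716 × 10^-3 = 1.239 × 10^-3 mol
[BrO3^-] = 1.239 × 10^-3 / 0.009731 = 0.1273 mol/L

0.1273 mol/L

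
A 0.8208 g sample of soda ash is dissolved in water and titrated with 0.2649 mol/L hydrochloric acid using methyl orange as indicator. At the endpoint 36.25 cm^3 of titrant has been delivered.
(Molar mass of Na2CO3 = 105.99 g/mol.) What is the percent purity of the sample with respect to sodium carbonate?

62.00 %

Na2CO3 + 2 HCl → 2 NaCl + H2O + CO2
n(HCl) = 0.03625 L × 0.2649 mol/L = 9.603 × 10^-3 mol
From the 1:2 ratio, n(Na2CO3) = 1/2 × 9.603 × 10^-3 = 4.801 × 10^-3 mol
mass of Na2CO3 = 4.801 × 10^-3 × 105.99 g/mol = 0.5089 g
% Na2CO3 = 0.5089 / 0.8208 × 100 = 62.00 %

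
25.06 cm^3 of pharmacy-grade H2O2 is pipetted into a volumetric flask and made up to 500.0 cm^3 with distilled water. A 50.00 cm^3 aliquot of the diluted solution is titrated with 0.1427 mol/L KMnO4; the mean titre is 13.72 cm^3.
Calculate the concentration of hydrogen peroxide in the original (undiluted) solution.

1.953 mol/L

2 MnO4^- + 5 H2O2 + 6 H^+ → 2 Mn^2+ + 5 O2 + 8 H2O
n(KMnO4) = 0.01372 × 0.1427 = 1.958 × 10^-3 mol
From the 5:2 ratio, n(H2O2) in the aliquot = 5/2 × 1.958 × 10^-3 = 4.895 × 10^-3 mol
[H2O2]_dilute = 4.895 × 10^-3 / 0.05000 = 0.09789 mol/L
Dilution factor = 500.0 / 25.06 = 19.95
[H2O2]_stock = 0.09789 × 19.95 = 1.953 mol/L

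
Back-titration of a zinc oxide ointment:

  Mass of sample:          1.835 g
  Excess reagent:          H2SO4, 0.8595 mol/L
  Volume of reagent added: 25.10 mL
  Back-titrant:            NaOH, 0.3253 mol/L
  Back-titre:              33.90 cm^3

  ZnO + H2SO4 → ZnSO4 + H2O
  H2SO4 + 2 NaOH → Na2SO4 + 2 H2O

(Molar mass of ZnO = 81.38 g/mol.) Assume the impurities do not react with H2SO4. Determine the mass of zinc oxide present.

n(H2SO4) added = 0.02510 × 0.8595 = 0.02157 mol
n(NaOH) used in back-titration = 0.03390 × 0.3253 = 0.01103 mol
From the 1:2 ratio, n(H2SO4) left over = 1/2 × 0.01103 = 5.514 × 10^-3 mol
n(H2SO4) consumed by analyte = 0.02157 − 5.514 × 10^-3 = 0.01606 mol
n(ZnO) = 0.01606 mol (1:1 ratio)
mass of ZnO = 0.01606 × 81.38 = 1.307 g

1.307 g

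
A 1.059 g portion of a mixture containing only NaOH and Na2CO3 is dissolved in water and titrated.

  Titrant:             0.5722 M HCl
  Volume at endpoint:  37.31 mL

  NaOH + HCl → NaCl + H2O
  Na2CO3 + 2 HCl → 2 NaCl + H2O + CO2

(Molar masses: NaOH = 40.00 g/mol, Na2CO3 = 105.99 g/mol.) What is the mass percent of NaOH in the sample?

21.04 %

n(HCl) = 0.03731 × 0.5722 = 0.02135 mol
Let x = n(NaOH), y = n(Na2CO3).
Titrant: 1x + 2y = 0.02135;  mass: 40.00x + 105.99y = 1.059
Solving, x = 5.570 × 10^-3 mol, y = 7.890 × 10^-3 mol
mass of NaOH = 5.570 × 10^-3 × 40.00 = 0.2228 g
% NaOH = 0.2228 / 1.059 × 100 = 21.04 %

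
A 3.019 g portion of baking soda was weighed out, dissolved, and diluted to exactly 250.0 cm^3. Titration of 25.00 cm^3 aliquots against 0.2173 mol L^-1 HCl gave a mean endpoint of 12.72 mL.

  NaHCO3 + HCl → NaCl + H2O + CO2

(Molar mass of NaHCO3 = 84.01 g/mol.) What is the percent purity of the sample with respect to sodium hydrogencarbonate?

76.92 %

n(HCl) per titration = 0.01272 × 0.2173 = 2.764 × 10^-3 mol
n(NaHCO3) in each aliquot = 2.764 × 10^-3 mol (1:1 ratio)
n(NaHCO3) in the whole flask = 2.764 × 10^-3 × 250.0/25.00 = 0.02764 mol
mass of NaHCO3 = 0.02764 × 84.01 = 2.322 g
% NaHCO3 = 2.322 / 3.019 × 100 = 76.92 %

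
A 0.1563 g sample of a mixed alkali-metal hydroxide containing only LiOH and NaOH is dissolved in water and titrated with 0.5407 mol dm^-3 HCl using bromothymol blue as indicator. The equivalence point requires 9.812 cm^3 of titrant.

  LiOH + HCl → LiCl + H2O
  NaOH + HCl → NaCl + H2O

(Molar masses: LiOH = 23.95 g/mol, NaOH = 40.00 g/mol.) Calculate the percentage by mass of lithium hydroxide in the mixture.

n(HCl) = 0.009812 × 0.5407 = 5.305 × 10^-3 mol
Let x = n(LiOH), y = n(NaOH).
Titrant: 1x + 1y = 5.305 × 10^-3;  mass: 23.95x + 40.00y = 0.1563
Solving, x = 3.484 × 10^-3 mol, y = 1.822 × 10^-3 mol
mass of LiOH = 3.484 × 10^-3 × 23.95 = 0.08344 g
% LiOH = 0.08344 / 0.1563 × 100 = 53.38 %

53.38 %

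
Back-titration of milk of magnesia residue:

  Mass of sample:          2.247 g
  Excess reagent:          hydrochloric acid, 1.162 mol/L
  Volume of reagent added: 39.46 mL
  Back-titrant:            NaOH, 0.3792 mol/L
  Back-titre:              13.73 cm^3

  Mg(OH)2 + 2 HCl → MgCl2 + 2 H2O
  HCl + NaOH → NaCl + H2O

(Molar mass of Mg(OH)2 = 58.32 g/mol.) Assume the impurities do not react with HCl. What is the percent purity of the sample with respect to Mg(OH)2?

n(HCl) added = 0.03946 × 1.162 = 0.04585 mol
n(NaOH) used in back-titration = 0.01373 × 0.3792 = 5.206 × 10^-3 mol
n(HCl) left over = 5.206 × 10^-3 mol (1:1 ratio)
n(HCl) consumed by analyte = 0.04585 − 5.206 × 10^-3 = 0.04065 mol
From the 1:2 ratio, n(Mg(OH)2) = 1/2 × 0.04065 = 0.02032 mol
mass of Mg(OH)2 = 0.02032 × 58.32 = 1.185 g
% Mg(OH)2 = 1.185 / 2.247 × 100 = 52.75 %

52.75 %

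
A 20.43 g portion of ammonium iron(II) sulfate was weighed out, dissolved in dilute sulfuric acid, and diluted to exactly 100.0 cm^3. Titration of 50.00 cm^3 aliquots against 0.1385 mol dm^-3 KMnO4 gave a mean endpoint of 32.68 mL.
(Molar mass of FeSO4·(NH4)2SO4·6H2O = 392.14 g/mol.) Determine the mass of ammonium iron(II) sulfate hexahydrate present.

17.75 g

MnO4^- + 5 Fe^2+ + 8 H^+ → Mn^2+ + 5 Fe^3+ + 4 H2O
n(KMnO4) per titration = 0.03268 × 0.1385 = 4.526 × 10^-3 mol
From the 5:1 ratio, n(FeSO4·(NH4)2SO4·6H2O) in each aliquot = 5/1 × 4.526 × 10^-3 = 0.02263 mol
n(FeSO4·(NH4)2SO4·6H2O) in the whole flask = 0.02263 × 100.0/50.00 = 0.04526 mol
mass of FeSO4·(NH4)2SO4·6H2O = 0.04526 × 392.14 = 17.75 g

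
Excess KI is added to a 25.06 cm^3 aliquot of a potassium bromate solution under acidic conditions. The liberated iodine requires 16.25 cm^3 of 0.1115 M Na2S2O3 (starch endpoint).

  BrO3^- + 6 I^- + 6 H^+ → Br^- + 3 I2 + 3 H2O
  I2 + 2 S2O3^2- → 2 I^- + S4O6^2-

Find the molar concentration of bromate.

n(S2O3^2-) = 0.01625 × 0.1115 = 1.812 × 10^-3 mol
n(I2) = n(S2O3^2-)/2 = 9.059 × 10^-4 mol
From the 1:3 ratio, n(BrO3^-) in the aliquot = 1/3 × 9.059 × 10^-4 = 3.020 × 10^-4 mol
[BrO3^-] = 3.020 × 10^-4 / 0.02506 = 0.01205 mol/L

0.01205 M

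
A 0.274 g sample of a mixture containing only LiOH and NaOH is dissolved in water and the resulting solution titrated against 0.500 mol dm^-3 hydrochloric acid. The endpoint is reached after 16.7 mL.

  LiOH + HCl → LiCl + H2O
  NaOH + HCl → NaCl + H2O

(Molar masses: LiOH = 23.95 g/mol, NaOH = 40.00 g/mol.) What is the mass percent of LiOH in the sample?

32.7 %

n(HCl) = 0.0167 × 0.500 = 8.35 × 10^-3 mol
Let x = n(LiOH), y = n(NaOH).
Titrant: 1x + 1y = 8.35 × 10^-3;  mass: 23.95x + 40.00y = 0.274
Solving, x = 3.74 × 10^-3 mol, y = 4.61 × 10^-3 mol
mass of LiOH = 3.74 × 10^-3 × 23.95 = 0.0895 g
% LiOH = 0.0895 / 0.274 × 100 = 32.7 %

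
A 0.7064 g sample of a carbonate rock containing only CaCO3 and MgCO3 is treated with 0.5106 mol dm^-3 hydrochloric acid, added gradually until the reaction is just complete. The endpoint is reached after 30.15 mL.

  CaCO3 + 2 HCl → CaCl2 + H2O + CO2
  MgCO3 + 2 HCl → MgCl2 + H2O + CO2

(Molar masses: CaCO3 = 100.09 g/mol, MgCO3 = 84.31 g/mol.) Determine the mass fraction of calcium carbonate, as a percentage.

51.58 %

n(HCl) = 0.03015 × 0.5106 = 0.01539 mol
Let x = n(CaCO3), y = n(MgCO3).
Titrant: 2x + 2y = 0.01539;  mass: 100.09x + 84.31y = 0.7064
Solving, x = 3.640 × 10^-3 mol, y = 4.057 × 10^-3 mol
mass of CaCO3 = 3.640 × 10^-3 × 100.09 = 0.3643 g
% CaCO3 = 0.3643 / 0.7064 × 100 = 51.58 %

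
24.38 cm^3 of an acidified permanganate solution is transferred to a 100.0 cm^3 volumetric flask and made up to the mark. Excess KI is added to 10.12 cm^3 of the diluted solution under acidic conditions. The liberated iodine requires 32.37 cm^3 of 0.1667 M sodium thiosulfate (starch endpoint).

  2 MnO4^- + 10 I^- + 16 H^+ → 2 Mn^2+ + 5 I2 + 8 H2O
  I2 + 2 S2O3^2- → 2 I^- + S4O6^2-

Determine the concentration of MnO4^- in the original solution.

0.4374 M

n(S2O3^2-) = 0.03237 × 0.1667 = 5.396 × 10^-3 mol
n(I2) = n(S2O3^2-)/2 = 2.698 × 10^-3 mol
From the 2:5 ratio, n(MnO4^-) in the aliquot = 2/5 × 2.698 × 10^-3 = 1.079 × 10^-3 mol
[MnO4^-]_dilute = 1.079 × 10^-3 / 0.01012 = 0.1066 mol/L
[MnO4^-]_original = 0.1066 × 100.0/24.38 = 0.4374 mol/L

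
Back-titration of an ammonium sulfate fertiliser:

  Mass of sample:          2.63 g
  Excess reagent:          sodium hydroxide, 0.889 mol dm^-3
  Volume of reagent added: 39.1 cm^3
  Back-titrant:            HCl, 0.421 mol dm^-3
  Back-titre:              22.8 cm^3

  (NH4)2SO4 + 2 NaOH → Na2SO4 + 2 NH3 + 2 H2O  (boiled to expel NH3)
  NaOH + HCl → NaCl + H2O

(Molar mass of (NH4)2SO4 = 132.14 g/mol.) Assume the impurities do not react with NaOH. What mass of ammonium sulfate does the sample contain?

1.66 g

n(NaOH) added = 0.0391 × 0.889 = 0.0348 mol
n(HCl) used in back-titration = 0.0228 × 0.421 = 9.60 × 10^-3 mol
n(NaOH) left over = 9.60 × 10^-3 mol (1:1 ratio)
n(NaOH) consumed by analyte = 0.0348 − 9.60 × 10^-3 = 0.0252 mol
From the 1:2 ratio, n((NH4)2SO4) = 1/2 × 0.0252 = 0.0126 mol
mass of (NH4)2SO4 = 0.0126 × 132.14 = 1.66 g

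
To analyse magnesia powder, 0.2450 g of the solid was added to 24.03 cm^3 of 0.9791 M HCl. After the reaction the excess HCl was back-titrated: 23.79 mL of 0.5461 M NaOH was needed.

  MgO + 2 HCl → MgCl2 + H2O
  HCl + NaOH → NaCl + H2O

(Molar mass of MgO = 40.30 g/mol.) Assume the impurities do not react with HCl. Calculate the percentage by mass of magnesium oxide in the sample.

86.65 %

n(HCl) added = 0.02403 × 0.9791 = 0.02353 mol
n(NaOH) used in back-titration = 0.02379 × 0.5461 = 0.01299 mol
n(HCl) left over = 0.01299 mol (1:1 ratio)
n(HCl) consumed by analyte = 0.02353 − 0.01299 = 0.01054 mol
From the 1:2 ratio, n(MgO) = 1/2 × 0.01054 = 5.268 × 10^-3 mol
mass of MgO = 5.268 × 10^-3 × 40.30 = 0.2123 g
% MgO = 0.2123 / 0.2450 × 100 = 86.65 %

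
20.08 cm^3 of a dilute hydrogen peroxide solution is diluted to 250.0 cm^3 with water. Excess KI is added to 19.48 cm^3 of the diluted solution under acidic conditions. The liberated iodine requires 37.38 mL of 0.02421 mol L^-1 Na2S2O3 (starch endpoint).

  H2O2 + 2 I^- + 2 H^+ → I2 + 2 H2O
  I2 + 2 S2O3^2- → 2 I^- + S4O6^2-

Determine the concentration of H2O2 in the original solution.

0.2892 mol/L

n(S2O3^2-) = 0.03738 × 0.02421 = 9.050 × 10^-4 mol
n(I2) = n(S2O3^2-)/2 = 4.525 × 10^-4 mol
n(H2O2) in the aliquot = 4.525 × 10^-4 mol (1:1 ratio)
[H2O2]_dilute = 4.525 × 10^-4 / 0.01948 = 0.02323 mol/L
[H2O2]_original = 0.02323 × 250.0/20.08 = 0.2892 mol/L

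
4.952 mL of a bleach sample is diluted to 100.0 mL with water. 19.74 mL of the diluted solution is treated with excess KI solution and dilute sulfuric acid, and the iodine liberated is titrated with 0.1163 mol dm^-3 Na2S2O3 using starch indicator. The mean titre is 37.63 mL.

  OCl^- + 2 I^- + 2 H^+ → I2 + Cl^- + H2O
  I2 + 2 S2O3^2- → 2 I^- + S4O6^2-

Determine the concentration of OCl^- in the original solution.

2.238 mol/L

n(S2O3^2-) = 0.03763 × 0.1163 = 4.376 × 10^-3 mol
n(I2) = n(S2O3^2-)/2 = 2.188 × 10^-3 mol
n(OCl^-) in the aliquot = 2.188 × 10^-3 mol (1:1 ratio)
[OCl^-]_dilute = 2.188 × 10^-3 / 0.01974 = 0.1109 mol/L
[OCl^-]_original = 0.1109 × 100.0/4.952 = 2.238 mol/L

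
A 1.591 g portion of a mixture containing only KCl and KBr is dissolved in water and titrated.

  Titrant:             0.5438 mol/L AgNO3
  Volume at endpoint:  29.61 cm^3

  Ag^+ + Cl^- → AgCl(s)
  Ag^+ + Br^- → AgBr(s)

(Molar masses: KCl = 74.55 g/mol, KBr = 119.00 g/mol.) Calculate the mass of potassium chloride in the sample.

n(AgNO3) = 0.02961 × 0.5438 = 0.01610 mol
Let x = n(KCl), y = n(KBr).
Titrant: 1x + 1y = 0.01610;  mass: 74.55x + 119.00y = 1.591
Solving, x = 7.314 × 10^-3 mol, y = 8.787 × 10^-3 mol
mass of KCl = 7.314 × 10^-3 × 74.55 = 0.5453 g

0.5453 g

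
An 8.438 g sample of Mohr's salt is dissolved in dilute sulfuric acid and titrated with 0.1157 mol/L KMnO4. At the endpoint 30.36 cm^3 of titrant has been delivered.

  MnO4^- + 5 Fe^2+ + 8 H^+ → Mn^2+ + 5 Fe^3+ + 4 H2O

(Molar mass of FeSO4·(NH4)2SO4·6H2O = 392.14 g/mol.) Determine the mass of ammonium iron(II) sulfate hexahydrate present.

6.887 g

n(KMnO4) = 0.03036 L × 0.1157 mol/L = 3.513 × 10^-3 mol
From the 5:1 ratio, n(FeSO4·(NH4)2SO4·6H2O) = 5/1 × 3.513 × 10^-3 = 0.01756 mol
mass of FeSO4·(NH4)2SO4·6H2O = 0.01756 × 392.14 g/mol = 6.887 g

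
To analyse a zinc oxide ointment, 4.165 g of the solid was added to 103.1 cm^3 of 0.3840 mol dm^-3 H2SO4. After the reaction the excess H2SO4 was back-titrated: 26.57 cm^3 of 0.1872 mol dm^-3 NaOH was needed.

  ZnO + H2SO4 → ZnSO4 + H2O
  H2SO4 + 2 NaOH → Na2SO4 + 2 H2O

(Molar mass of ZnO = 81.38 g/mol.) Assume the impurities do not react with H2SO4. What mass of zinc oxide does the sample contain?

n(H2SO4) added = 0.1031 × 0.3840 = 0.03959 mol
n(NaOH) used in back-titration = 0.02657 × 0.1872 = 4.974 × 10^-3 mol
From the 1:2 ratio, n(H2SO4) left over = 1/2 × 4.974 × 10^-3 = 2.487 × 10^-3 mol
n(H2SO4) consumed by analyte = 0.03959 − 2.487 × 10^-3 = 0.03710 mol
n(ZnO) = 0.03710 mol (1:1 ratio)
mass of ZnO = 0.03710 × 81.38 = 3.019 g

3.019 g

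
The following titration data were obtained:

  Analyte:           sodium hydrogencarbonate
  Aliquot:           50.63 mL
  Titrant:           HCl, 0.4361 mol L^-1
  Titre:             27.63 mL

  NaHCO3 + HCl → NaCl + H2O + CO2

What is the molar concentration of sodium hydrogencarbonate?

0.2380 mol/L

n(HCl) = 0.02763 L × 0.4361 mol/L = 0.01205 mol
n(NaHCO3) = 0.01205 mol (1:1 mole ratio)
[NaHCO3] = 0.01205 mol / 0.05063 L = 0.2380 mol/L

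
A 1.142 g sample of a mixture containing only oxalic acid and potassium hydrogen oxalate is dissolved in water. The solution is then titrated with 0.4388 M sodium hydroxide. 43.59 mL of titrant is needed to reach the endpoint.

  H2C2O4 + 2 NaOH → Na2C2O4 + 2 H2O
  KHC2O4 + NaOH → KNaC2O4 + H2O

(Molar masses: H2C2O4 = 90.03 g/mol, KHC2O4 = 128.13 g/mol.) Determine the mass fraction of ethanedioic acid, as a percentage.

n(NaOH) = 0.04359 × 0.4388 = 0.01913 mol
Let x = n(H2C2O4), y = n(KHC2O4).
Titrant: 2x + 1y = 0.01913;  mass: 90.03x + 128.13y = 1.142
Solving, x = 7.873 × 10^-3 mol, y = 3.381 × 10^-3 mol
mass of H2C2O4 = 7.873 × 10^-3 × 90.03 = 0.7088 g
% H2C2O4 = 0.7088 / 1.142 × 100 = 62.07 %

62.07 %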